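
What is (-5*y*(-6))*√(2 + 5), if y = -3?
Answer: -90*√7 ≈ -238.12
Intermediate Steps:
(-5*y*(-6))*√(2 + 5) = (-5*(-3)*(-6))*√(2 + 5) = (15*(-6))*√7 = -90*√7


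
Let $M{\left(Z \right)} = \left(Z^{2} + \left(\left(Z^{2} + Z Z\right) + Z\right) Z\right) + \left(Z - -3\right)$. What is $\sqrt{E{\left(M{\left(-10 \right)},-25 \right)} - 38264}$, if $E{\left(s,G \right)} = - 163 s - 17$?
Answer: $2 \sqrt{64065} \approx 506.22$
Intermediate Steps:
$M{\left(Z \right)} = 3 + Z + Z^{2} + Z \left(Z + 2 Z^{2}\right)$ ($M{\left(Z \right)} = \left(Z^{2} + \left(\left(Z^{2} + Z^{2}\right) + Z\right) Z\right) + \left(Z + 3\right) = \left(Z^{2} + \left(2 Z^{2} + Z\right) Z\right) + \left(3 + Z\right) = \left(Z^{2} + \left(Z + 2 Z^{2}\right) Z\right) + \left(3 + Z\right) = \left(Z^{2} + Z \left(Z + 2 Z^{2}\right)\right) + \left(3 + Z\right) = 3 + Z + Z^{2} + Z \left(Z + 2 Z^{2}\right)$)
$E{\left(s,G \right)} = -17 - 163 s$
$\sqrt{E{\left(M{\left(-10 \right)},-25 \right)} - 38264} = \sqrt{\left(-17 - 163 \left(3 - 10 + 2 \left(-10\right)^{2} + 2 \left(-10\right)^{3}\right)\right) - 38264} = \sqrt{\left(-17 - 163 \left(3 - 10 + 2 \cdot 100 + 2 \left(-1000\right)\right)\right) - 38264} = \sqrt{\left(-17 - 163 \left(3 - 10 + 200 - 2000\right)\right) - 38264} = \sqrt{\left(-17 - -294541\right) - 38264} = \sqrt{\left(-17 + 294541\right) - 38264} = \sqrt{294524 - 38264} = \sqrt{256260} = 2 \sqrt{64065}$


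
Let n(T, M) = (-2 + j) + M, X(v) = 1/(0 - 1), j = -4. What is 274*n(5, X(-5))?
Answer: -1918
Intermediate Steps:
X(v) = -1 (X(v) = 1/(-1) = -1)
n(T, M) = -6 + M (n(T, M) = (-2 - 4) + M = -6 + M)
274*n(5, X(-5)) = 274*(-6 - 1) = 274*(-7) = -1918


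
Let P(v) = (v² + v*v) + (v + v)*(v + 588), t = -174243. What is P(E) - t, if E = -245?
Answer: 126223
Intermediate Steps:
P(v) = 2*v² + 2*v*(588 + v) (P(v) = (v² + v²) + (2*v)*(588 + v) = 2*v² + 2*v*(588 + v))
P(E) - t = 4*(-245)*(294 - 245) - 1*(-174243) = 4*(-245)*49 + 174243 = -48020 + 174243 = 126223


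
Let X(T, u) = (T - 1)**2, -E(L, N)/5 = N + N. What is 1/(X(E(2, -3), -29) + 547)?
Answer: 1/1388 ≈ 0.00072046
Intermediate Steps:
E(L, N) = -10*N (E(L, N) = -5*(N + N) = -10*N)
X(T, u) = (-1 + T)**2
1/(X(E(2, -3), -29) + 547) = 1/((-1 - 10*(-3))**2 + 547) = 1/((-1 + 30)**2 + 547) = 1/(29**2 + 547) = 1/(841 + 547) = 1/1388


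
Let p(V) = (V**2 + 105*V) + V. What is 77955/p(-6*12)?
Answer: -25985/816 ≈ -31.844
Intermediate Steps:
p(V) = V**2 + 106*V
77955/p(-6*12) = 77955/(((-6*12)*(106 - 6*12))) = 77955/((-72*(106 - 72))) = 77955/((-72*34)) = 77955/(-2448) = 77955*(-1/2448) = -25985/816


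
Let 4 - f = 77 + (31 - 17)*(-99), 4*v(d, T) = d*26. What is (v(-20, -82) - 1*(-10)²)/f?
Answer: -230/1313 ≈ -0.17517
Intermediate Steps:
v(d, T) = 13*d/2 (v(d, T) = (d*26)/4 = (26*d)/4 = 13*d/2)
f = 1313 (f = 4 - (77 + (31 - 17)*(-99)) = 4 - (77 + 14*(-99)) = 4 - (77 - 1386) = 4 - 1*(-1309) = 4 + 1309 = 1313)
(v(-20, -82) - 1*(-10)²)/f = ((13/2)*(-20) - 1*(-10)²)/1313 = (-130 - 1*100)*(1/1313) = (-130 - 100)*(1/1313) = -230*1/1313 = -230/1313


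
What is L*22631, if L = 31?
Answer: 701561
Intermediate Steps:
L*22631 = 31*22631 = 701561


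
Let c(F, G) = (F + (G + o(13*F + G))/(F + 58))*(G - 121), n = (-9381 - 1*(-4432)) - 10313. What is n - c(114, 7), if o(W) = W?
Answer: -54802/43 ≈ -1274.5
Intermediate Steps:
n = -15262 (n = (-9381 + 4432) - 10313 = -4949 - 10313 = -15262)
c(F, G) = (-121 + G)*(F + (2*G + 13*F)/(58 + F)) (c(F, G) = (F + (G + (13*F + G))/(F + 58))*(G - 121) = (F + (G + (G + 13*F))/(58 + F))*(-121 + G) = (F + (2*G + 13*F)/(58 + F))*(-121 + G) = (-121 + G)*(F + (2*G + 13*F)/(58 + F)))
n - c(114, 7) = -15262 - (-8591*114 - 242*7 - 121*114² + 2*7² + 7*114² + 71*114*7)/(58 + 114) = -15262 - (-979374 - 1694 - 121*12996 + 2*49 + 7*12996 + 56658)/172 = -15262 - (-979374 - 1694 - 1572516 + 98 + 90972 + 56658)/172 = -15262 - (-2405856)/172 = -15262 - 1*(-601464/43) = -15262 + 601464/43 = -54802/43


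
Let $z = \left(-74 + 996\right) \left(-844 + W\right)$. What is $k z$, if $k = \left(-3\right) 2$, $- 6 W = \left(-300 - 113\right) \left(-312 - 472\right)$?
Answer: $303205232$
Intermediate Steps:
$W = - \frac{161896}{3}$ ($W = - \frac{\left(-300 - 113\right) \left(-312 - 472\right)}{6} = - \frac{\left(-413\right) \left(-784\right)}{6} = \left(- \frac{1}{6}\right) 323792 = - \frac{161896}{3} \approx -53965.0$)
$z = - \frac{151602616}{3}$ ($z = \left(-74 + 996\right) \left(-844 - \frac{161896}{3}\right) = 922 \left(- \frac{164428}{3}\right) = - \frac{151602616}{3} \approx -5.0534 \cdot 10^{7}$)
$k = -6$
$k z = \left(-6\right) \left(- \frac{151602616}{3}\right) = 303205232$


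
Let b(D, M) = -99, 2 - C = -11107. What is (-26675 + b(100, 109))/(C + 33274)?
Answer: -26774/44383 ≈ -0.60325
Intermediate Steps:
C = 11109 (C = 2 - 1*(-11107) = 2 + 11107 = 11109)
(-26675 + b(100, 109))/(C + 33274) = (-26675 - 99)/(11109 + 33274) = -26774/44383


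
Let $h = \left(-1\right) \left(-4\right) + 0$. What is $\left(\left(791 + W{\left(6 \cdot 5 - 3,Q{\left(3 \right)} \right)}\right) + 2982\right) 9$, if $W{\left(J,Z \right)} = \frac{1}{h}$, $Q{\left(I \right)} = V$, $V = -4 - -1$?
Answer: $\frac{135837}{4} \approx 33959.0$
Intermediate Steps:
$V = -3$ ($V = -4 + 1 = -3$)
$h = 4$ ($h = 4 + 0 = 4$)
$Q{\left(I \right)} = -3$
$W{\left(J,Z \right)} = \frac{1}{4}$
$\left(\left(791 + W{\left(6 \cdot 5 - 3,Q{\left(3 \right)} \right)}\right) + 2982\right) 9 = \left(\left(791 + \frac{1}{4}\right) + 2982\right) 9 = \left(\frac{3165}{4} + 2982\right) 9 = \frac{15093}{4} \cdot 9 = \frac{135837}{4}$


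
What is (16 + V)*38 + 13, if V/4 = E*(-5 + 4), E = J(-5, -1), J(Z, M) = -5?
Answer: 1381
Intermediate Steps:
E = -5
V = 20 (V = 4*(-5*(-5 + 4)) = 4*(-5*(-1)) = 4*5 = 20)
(16 + V)*38 + 13 = (16 + 20)*38 + 13 = 36*38 + 13 = 1368 + 13 = 1381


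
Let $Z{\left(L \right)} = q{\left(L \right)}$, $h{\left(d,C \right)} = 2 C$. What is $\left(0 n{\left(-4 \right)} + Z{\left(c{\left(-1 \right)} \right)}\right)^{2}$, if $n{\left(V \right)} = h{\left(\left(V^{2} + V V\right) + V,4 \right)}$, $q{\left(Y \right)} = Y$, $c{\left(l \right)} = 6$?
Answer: $36$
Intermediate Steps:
$n{\left(V \right)} = 8$ ($n{\left(V \right)} = 2 \cdot 4 = 8$)
$Z{\left(L \right)} = L$
$\left(0 n{\left(-4 \right)} + Z{\left(c{\left(-1 \right)} \right)}\right)^{2} = \left(0 \cdot 8 + 6\right)^{2} = \left(0 + 6\right)^{2} = 6^{2} = 36$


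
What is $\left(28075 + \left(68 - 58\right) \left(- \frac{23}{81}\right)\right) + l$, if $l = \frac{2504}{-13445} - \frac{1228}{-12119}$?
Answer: $\frac{370499081300179}{13198136355} \approx 28072.0$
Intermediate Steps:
$l = - \frac{13835516}{162939955}$ ($l = 2504 \left(- \frac{1}{13445}\right) - - \frac{1228}{12119} = - \frac{2504}{13445} + \frac{1228}{12119} = - \frac{13835516}{162939955} \approx -0.084912$)
$\left(28075 + \left(68 - 58\right) \left(- \frac{23}{81}\right)\right) + l = \left(28075 + \left(68 - 58\right) \left(- \frac{23}{81}\right)\right) - \frac{13835516}{162939955} = \left(28075 + 10 \left(\left(-23\right) \frac{1}{81}\right)\right) - \frac{13835516}{162939955} = \left(28075 + 10 \left(- \frac{23}{81}\right)\right) - \frac{13835516}{162939955} = \left(28075 - \frac{230}{81}\right) - \frac{13835516}{162939955} = \frac{2273845}{81} - \frac{13835516}{162939955} = \frac{370499081300179}{13198136355}$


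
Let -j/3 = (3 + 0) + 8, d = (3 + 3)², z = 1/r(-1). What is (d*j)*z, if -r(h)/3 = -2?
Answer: -198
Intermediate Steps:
r(h) = 6 (r(h) = -3*(-2) = 6)
z = ⅙ (z = 1/6 = ⅙ ≈ 0.16667)
d = 36 (d = 6² = 36)
j = -33 (j = -3*((3 + 0) + 8) = -3*(3 + 8) = -3*11 = -33)
(d*j)*z = (36*(-33))*(⅙) = -1188*⅙ = -198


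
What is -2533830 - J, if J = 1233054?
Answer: -3766884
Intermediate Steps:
-2533830 - J = -2533830 - 1*1233054 = -2533830 - 1233054 = -3766884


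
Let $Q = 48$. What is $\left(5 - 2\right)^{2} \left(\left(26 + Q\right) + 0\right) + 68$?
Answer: $734$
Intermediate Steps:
$\left(5 - 2\right)^{2} \left(\left(26 + Q\right) + 0\right) + 68 = \left(5 - 2\right)^{2} \left(\left(26 + 48\right) + 0\right) + 68 = 3^{2} \left(74 + 0\right) + 68 = 9 \cdot 74 + 68 = 666 + 68 = 734$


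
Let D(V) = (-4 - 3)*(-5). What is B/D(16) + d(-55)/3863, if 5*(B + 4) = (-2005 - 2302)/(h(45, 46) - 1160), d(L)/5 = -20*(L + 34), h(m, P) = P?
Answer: 339965301/753091850 ≈ 0.45143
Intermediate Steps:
d(L) = -3400 - 100*L (d(L) = 5*(-20*(L + 34)) = 5*(-20*(34 + L)) = 5*(-680 - 20*L) = -3400 - 100*L)
B = -17973/5570 (B = -4 + ((-2005 - 2302)/(46 - 1160))/5 = -4 + (-4307/(-1114))/5 = -4 + (-4307*(-1/1114))/5 = -4 + (⅕)*(4307/1114) = -4 + 4307/5570 = -17973/5570 ≈ -3.2267)
D(V) = 35 (D(V) = -7*(-5) = 35)
B/D(16) + d(-55)/3863 = -17973/5570/35 + (-3400 - 100*(-55))/3863 = -17973/5570*1/35 + (-3400 + 5500)*(1/3863) = -17973/194950 + 2100*(1/3863) = -17973/194950 + 2100/3863 = 339965301/753091850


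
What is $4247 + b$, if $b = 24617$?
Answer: $28864$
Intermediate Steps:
$4247 + b = 4247 + 24617 = 28864$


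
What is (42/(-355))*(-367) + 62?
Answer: 37424/355 ≈ 105.42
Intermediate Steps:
(42/(-355))*(-367) + 62 = (42*(-1/355))*(-367) + 62 = -42/355*(-367) + 62 = 15414/355 + 62 = 37424/355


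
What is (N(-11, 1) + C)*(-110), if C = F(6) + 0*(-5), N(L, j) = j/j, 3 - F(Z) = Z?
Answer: 220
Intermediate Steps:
F(Z) = 3 - Z
N(L, j) = 1
C = -3 (C = (3 - 1*6) + 0*(-5) = (3 - 6) + 0 = -3 + 0 = -3)
(N(-11, 1) + C)*(-110) = (1 - 3)*(-110) = -2*(-110) = 220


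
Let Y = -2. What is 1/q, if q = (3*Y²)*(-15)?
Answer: -1/180 ≈ -0.0055556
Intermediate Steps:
q = -180 (q = (3*(-2)²)*(-15) = (3*4)*(-15) = 12*(-15) = -180)
1/q = 1/(-180) = -1/180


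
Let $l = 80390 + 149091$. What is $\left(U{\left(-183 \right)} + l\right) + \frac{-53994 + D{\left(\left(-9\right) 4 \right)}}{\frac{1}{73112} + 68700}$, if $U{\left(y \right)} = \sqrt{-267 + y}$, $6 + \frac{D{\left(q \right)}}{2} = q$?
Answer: $\frac{1152631928185145}{5022794401} + 15 i \sqrt{2} \approx 2.2948 \cdot 10^{5} + 21.213 i$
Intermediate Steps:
$D{\left(q \right)} = -12 + 2 q$
$l = 229481$
$\left(U{\left(-183 \right)} + l\right) + \frac{-53994 + D{\left(\left(-9\right) 4 \right)}}{\frac{1}{73112} + 68700} = \left(\sqrt{-267 - 183} + 229481\right) + \frac{-53994 + \left(-12 + 2 \left(\left(-9\right) 4\right)\right)}{\frac{1}{73112} + 68700} = \left(\sqrt{-450} + 229481\right) + \frac{-53994 + \left(-12 + 2 \left(-36\right)\right)}{\frac{1}{73112} + 68700} = \left(15 i \sqrt{2} + 229481\right) + \frac{-53994 - 84}{\frac{5022794401}{73112}} = \left(229481 + 15 i \sqrt{2}\right) + \left(-53994 - 84\right) \frac{73112}{5022794401} = \left(229481 + 15 i \sqrt{2}\right) - \frac{3953750736}{5022794401} = \frac{1152631928185145}{5022794401} + 15 i \sqrt{2}$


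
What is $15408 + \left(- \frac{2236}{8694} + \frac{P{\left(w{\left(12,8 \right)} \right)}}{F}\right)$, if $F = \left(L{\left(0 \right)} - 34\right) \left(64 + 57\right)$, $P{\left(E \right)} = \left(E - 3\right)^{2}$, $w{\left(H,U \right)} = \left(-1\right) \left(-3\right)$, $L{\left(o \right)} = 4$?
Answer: $\frac{66977458}{4347} \approx 15408.0$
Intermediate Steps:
$w{\left(H,U \right)} = 3$
$P{\left(E \right)} = \left(-3 + E\right)^{2}$
$F = -3630$ ($F = \left(4 - 34\right) \left(64 + 57\right) = \left(4 - 34\right) 121 = \left(-30\right) 121 = -3630$)
$15408 + \left(- \frac{2236}{8694} + \frac{P{\left(w{\left(12,8 \right)} \right)}}{F}\right) = 15408 - \left(\frac{1118}{4347} - \frac{\left(-3 + 3\right)^{2}}{-3630}\right) = 15408 - \left(\frac{1118}{4347} - 0^{2} \left(- \frac{1}{3630}\right)\right) = 15408 + \left(- \frac{1118}{4347} + 0 \left(- \frac{1}{3630}\right)\right) = 15408 + \left(- \frac{1118}{4347} + 0\right) = 15408 - \frac{1118}{4347} = \frac{66977458}{4347}$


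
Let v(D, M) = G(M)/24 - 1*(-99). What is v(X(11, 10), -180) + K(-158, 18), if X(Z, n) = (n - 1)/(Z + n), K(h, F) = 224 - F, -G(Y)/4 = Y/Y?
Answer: 1829/6 ≈ 304.83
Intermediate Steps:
G(Y) = -4 (G(Y) = -4*Y/Y = -4*1 = -4)
X(Z, n) = (-1 + n)/(Z + n)
v(D, M) = 593/6 (v(D, M) = -4/24 - 1*(-99) = -4*1/24 + 99 = -⅙ + 99 = 593/6)
v(X(11, 10), -180) + K(-158, 18) = 593/6 + (224 - 1*18) = 593/6 + (224 - 18) = 593/6 + 206 = 1829/6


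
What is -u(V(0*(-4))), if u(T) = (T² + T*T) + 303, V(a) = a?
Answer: -303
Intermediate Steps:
u(T) = 303 + 2*T² (u(T) = (T² + T²) + 303 = 2*T² + 303 = 303 + 2*T²)
-u(V(0*(-4))) = -(303 + 2*(0*(-4))²) = -(303 + 2*0²) = -(303 + 2*0) = -(303 + 0) = -1*303 = -303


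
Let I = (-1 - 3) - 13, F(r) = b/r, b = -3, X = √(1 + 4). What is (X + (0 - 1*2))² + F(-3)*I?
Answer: -17 + (2 - √5)² ≈ -16.944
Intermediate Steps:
X = √5 ≈ 2.2361
F(r) = -3/r
I = -17 (I = -4 - 13 = -17)
(X + (0 - 1*2))² + F(-3)*I = (√5 + (0 - 1*2))² - 3/(-3)*(-17) = (√5 + (0 - 2))² - 3*(-⅓)*(-17) = (√5 - 2)² + 1*(-17) = (-2 + √5)² - 17 = -17 + (-2 + √5)²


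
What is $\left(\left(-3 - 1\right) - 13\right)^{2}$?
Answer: $289$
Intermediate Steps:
$\left(\left(-3 - 1\right) - 13\right)^{2} = \left(-4 - 13\right)^{2} = \left(-17\right)^{2} = 289$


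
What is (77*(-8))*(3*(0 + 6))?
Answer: -11088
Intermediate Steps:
(77*(-8))*(3*(0 + 6)) = -1848*6 = -616*18 = -11088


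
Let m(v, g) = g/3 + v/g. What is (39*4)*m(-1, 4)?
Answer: 169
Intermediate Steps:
m(v, g) = g/3 + v/g (m(v, g) = g*(⅓) + v/g = g/3 + v/g)
(39*4)*m(-1, 4) = (39*4)*((⅓)*4 - 1/4) = 156*(4/3 - 1*¼) = 156*(4/3 - ¼) = 156*(13/12) = 169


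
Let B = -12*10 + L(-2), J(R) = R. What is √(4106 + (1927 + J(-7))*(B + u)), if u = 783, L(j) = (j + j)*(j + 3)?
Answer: √1269386 ≈ 1126.7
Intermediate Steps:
L(j) = 2*j*(3 + j) (L(j) = (2*j)*(3 + j) = 2*j*(3 + j))
B = -124 (B = -12*10 + 2*(-2)*(3 - 2) = -120 + 2*(-2)*1 = -120 - 4 = -124)
√(4106 + (1927 + J(-7))*(B + u)) = √(4106 + (1927 - 7)*(-124 + 783)) = √(4106 + 1920*659) = √(4106 + 1265280) = √1269386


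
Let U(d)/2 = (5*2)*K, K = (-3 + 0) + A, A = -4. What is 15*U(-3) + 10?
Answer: -2090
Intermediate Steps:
K = -7 (K = (-3 + 0) - 4 = -3 - 4 = -7)
U(d) = -140 (U(d) = 2*((5*2)*(-7)) = 2*(10*(-7)) = 2*(-70) = -140)
15*U(-3) + 10 = 15*(-140) + 10 = -2100 + 10 = -2090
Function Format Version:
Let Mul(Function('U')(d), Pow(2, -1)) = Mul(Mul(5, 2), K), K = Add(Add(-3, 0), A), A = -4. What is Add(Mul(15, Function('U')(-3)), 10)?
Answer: -2090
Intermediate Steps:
K = -7 (K = Add(Add(-3, 0), -4) = Add(-3, -4) = -7)
Function('U')(d) = -140 (Function('U')(d) = Mul(2, Mul(Mul(5, 2), -7)) = Mul(2, Mul(10, -7)) = Mul(2, -70) = -140)
Add(Mul(15, Function('U')(-3)), 10) = Add(Mul(15, -140), 10) = Add(-2100, 10) = -2090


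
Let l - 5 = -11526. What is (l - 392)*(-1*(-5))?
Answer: -59565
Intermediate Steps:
l = -11521 (l = 5 - 11526 = -11521)
(l - 392)*(-1*(-5)) = (-11521 - 392)*(-1*(-5)) = -11913*5 = -59565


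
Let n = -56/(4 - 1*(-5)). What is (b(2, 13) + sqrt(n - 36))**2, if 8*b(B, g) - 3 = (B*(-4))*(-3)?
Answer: -17759/576 + 9*I*sqrt(95)/2 ≈ -30.832 + 43.861*I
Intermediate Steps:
b(B, g) = 3/8 + 3*B/2 (b(B, g) = 3/8 + ((B*(-4))*(-3))/8 = 3/8 + (-4*B*(-3))/8 = 3/8 + (12*B)/8 = 3/8 + 3*B/2)
n = -56/9 (n = -56/(4 + 5) = -56/9 ≈ -6.2222)
(b(2, 13) + sqrt(n - 36))**2 = ((3/8 + (3/2)*2) + sqrt(-56/9 - 36))**2 = ((3/8 + 3) + sqrt(-380/9))**2 = (27/8 + 2*I*sqrt(95)/3)**2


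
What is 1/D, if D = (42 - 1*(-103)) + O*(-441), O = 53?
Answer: -1/23228 ≈ -4.3051e-5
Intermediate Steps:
D = -23228 (D = (42 - 1*(-103)) + 53*(-441) = (42 + 103) - 23373 = 145 - 23373 = -23228)
1/D = 1/(-23228) = -1/23228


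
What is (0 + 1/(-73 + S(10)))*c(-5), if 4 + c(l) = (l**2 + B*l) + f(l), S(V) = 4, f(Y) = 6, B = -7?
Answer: -62/69 ≈ -0.89855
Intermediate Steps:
c(l) = 2 + l**2 - 7*l (c(l) = -4 + ((l**2 - 7*l) + 6) = -4 + (6 + l**2 - 7*l) = 2 + l**2 - 7*l)
(0 + 1/(-73 + S(10)))*c(-5) = (0 + 1/(-73 + 4))*(2 + (-5)**2 - 7*(-5)) = (0 + 1/(-69))*(2 + 25 + 35) = (0 - 1/69)*62 = -1/69*62 = -62/69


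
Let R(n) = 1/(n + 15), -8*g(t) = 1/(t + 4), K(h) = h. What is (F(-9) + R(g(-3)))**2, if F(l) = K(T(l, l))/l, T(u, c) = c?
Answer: 16129/14161 ≈ 1.1390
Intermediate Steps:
g(t) = -1/(8*(4 + t)) (g(t) = -1/(8*(t + 4)) = -1/(8*(4 + t)))
F(l) = 1 (F(l) = l/l = 1)
R(n) = 1/(15 + n)
(F(-9) + R(g(-3)))**2 = (1 + 1/(15 - 1/(32 + 8*(-3))))**2 = (1 + 1/(15 - 1/(32 - 24)))**2 = (1 + 1/(15 - 1/8))**2 = (1 + 1/(119/8))**2 = (1 + 8/119)**2 = (127/119)**2 = 16129/14161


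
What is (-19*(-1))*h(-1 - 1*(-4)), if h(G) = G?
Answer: 57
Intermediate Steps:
(-19*(-1))*h(-1 - 1*(-4)) = (-19*(-1))*(-1 - 1*(-4)) = 19*(-1 + 4) = 19*3 = 57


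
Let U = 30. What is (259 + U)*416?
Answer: 120224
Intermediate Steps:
(259 + U)*416 = (259 + 30)*416 = 289*416 = 120224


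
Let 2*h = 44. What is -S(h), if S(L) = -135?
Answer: 135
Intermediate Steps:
h = 22 (h = (½)*44 = 22)
-S(h) = -1*(-135) = 135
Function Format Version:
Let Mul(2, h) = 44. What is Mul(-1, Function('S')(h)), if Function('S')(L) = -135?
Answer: 135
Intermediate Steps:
h = 22 (h = Mul(Rational(1, 2), 44) = 22)
Mul(-1, Function('S')(h)) = Mul(-1, -135) = 135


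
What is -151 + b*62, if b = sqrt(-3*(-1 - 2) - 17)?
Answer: -151 + 124*I*sqrt(2) ≈ -151.0 + 175.36*I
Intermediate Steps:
b = 2*I*sqrt(2) (b = sqrt(-3*(-3) - 17) = sqrt(9 - 17) = sqrt(-8) = 2*I*sqrt(2) ≈ 2.8284*I)
-151 + b*62 = -151 + (2*I*sqrt(2))*62 = -151 + 124*I*sqrt(2)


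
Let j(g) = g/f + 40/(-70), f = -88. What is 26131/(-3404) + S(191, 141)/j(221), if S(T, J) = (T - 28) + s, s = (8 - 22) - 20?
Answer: -106706075/2154732 ≈ -49.522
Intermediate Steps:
j(g) = -4/7 - g/88 (j(g) = g/(-88) + 40/(-70) = g*(-1/88) + 40*(-1/70) = -g/88 - 4/7 = -4/7 - g/88)
s = -34 (s = -14 - 20 = -34)
S(T, J) = -62 + T (S(T, J) = (T - 28) - 34 = (-28 + T) - 34 = -62 + T)
26131/(-3404) + S(191, 141)/j(221) = 26131/(-3404) + (-62 + 191)/(-4/7 - 1/88*221) = 26131*(-1/3404) + 129/(-4/7 - 221/88) = -26131/3404 + 129/(-1899/616) = -26131/3404 + 129*(-616/1899) = -26131/3404 - 26488/633 = -106706075/2154732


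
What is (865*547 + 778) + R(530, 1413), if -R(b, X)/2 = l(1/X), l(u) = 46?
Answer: 473841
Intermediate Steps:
R(b, X) = -92 (R(b, X) = -2*46 = -92)
(865*547 + 778) + R(530, 1413) = (865*547 + 778) - 92 = (473155 + 778) - 92 = 473933 - 92 = 473841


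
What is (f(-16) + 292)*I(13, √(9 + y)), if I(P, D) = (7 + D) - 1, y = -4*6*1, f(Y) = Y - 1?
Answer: 1650 + 275*I*√15 ≈ 1650.0 + 1065.1*I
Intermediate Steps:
f(Y) = -1 + Y
y = -24 (y = -24*1 = -24)
I(P, D) = 6 + D
(f(-16) + 292)*I(13, √(9 + y)) = ((-1 - 16) + 292)*(6 + √(9 - 24)) = (-17 + 292)*(6 + √(-15)) = 275*(6 + I*√15) = 1650 + 275*I*√15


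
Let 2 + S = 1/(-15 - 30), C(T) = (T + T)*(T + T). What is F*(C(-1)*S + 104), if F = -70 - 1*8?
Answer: -112216/15 ≈ -7481.1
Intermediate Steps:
C(T) = 4*T**2 (C(T) = (2*T)*(2*T) = 4*T**2)
S = -91/45 (S = -2 + 1/(-15 - 30) = -2 + 1/(-45) = -2 - 1/45 = -91/45 ≈ -2.0222)
F = -78 (F = -70 - 8 = -78)
F*(C(-1)*S + 104) = -78*((4*(-1)**2)*(-91/45) + 104) = -78*((4*1)*(-91/45) + 104) = -78*(4*(-91/45) + 104) = -78*(-364/45 + 104) = -78*4316/45 = -112216/15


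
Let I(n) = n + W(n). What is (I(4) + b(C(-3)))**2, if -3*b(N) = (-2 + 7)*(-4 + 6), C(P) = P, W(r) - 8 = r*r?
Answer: 5476/9 ≈ 608.44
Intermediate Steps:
W(r) = 8 + r**2 (W(r) = 8 + r*r = 8 + r**2)
b(N) = -10/3 (b(N) = -(-2 + 7)*(-4 + 6)/3 = -5*2/3 = -1/3*10 = -10/3)
I(n) = 8 + n + n**2 (I(n) = n + (8 + n**2) = 8 + n + n**2)
(I(4) + b(C(-3)))**2 = ((8 + 4 + 4**2) - 10/3)**2 = ((8 + 4 + 16) - 10/3)**2 = (28 - 10/3)**2 = (74/3)**2 = 5476/9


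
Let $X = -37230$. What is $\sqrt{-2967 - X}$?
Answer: $27 \sqrt{47} \approx 185.1$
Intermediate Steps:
$\sqrt{-2967 - X} = \sqrt{-2967 - -37230} = \sqrt{-2967 + 37230} = \sqrt{34263} = 27 \sqrt{47}$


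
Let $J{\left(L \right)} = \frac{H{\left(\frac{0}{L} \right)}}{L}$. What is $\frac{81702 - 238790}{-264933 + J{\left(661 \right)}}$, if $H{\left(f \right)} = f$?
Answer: $\frac{157088}{264933} \approx 0.59293$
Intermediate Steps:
$J{\left(L \right)} = 0$ ($J{\left(L \right)} = \frac{0 \frac{1}{L}}{L} = \frac{0}{L} = 0$)
$\frac{81702 - 238790}{-264933 + J{\left(661 \right)}} = \frac{81702 - 238790}{-264933 + 0} = - \frac{157088}{-264933} = \left(-157088\right) \left(- \frac{1}{264933}\right) = \frac{157088}{264933}$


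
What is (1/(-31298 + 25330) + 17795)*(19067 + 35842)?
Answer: 5831366494131/5968 ≈ 9.7711e+8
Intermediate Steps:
(1/(-31298 + 25330) + 17795)*(19067 + 35842) = (1/(-5968) + 17795)*54909 = (-1/5968 + 17795)*54909 = (106200559/5968)*54909 = 5831366494131/5968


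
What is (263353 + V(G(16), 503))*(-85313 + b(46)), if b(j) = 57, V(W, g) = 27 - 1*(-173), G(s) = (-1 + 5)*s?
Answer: -22469474568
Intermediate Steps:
G(s) = 4*s
V(W, g) = 200 (V(W, g) = 27 + 173 = 200)
(263353 + V(G(16), 503))*(-85313 + b(46)) = (263353 + 200)*(-85313 + 57) = 263553*(-85256) = -22469474568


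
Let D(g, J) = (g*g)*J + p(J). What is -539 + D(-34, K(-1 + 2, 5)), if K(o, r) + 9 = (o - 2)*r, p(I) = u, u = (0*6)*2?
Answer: -16723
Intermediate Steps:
u = 0 (u = 0*2 = 0)
p(I) = 0
K(o, r) = -9 + r*(-2 + o) (K(o, r) = -9 + (o - 2)*r = -9 + (-2 + o)*r = -9 + r*(-2 + o))
D(g, J) = J*g² (D(g, J) = (g*g)*J + 0 = g²*J + 0 = J*g² + 0 = J*g²)
-539 + D(-34, K(-1 + 2, 5)) = -539 + (-9 - 2*5 + (-1 + 2)*5)*(-34)² = -539 + (-9 - 10 + 1*5)*1156 = -539 + (-9 - 10 + 5)*1156 = -539 - 14*1156 = -539 - 16184 = -16723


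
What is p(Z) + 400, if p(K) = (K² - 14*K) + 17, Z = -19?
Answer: 1044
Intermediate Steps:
p(K) = 17 + K² - 14*K
p(Z) + 400 = (17 + (-19)² - 14*(-19)) + 400 = (17 + 361 + 266) + 400 = 644 + 400 = 1044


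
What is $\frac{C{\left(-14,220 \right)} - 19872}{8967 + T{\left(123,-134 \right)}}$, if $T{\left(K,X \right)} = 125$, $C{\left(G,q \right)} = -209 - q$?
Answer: $- \frac{20301}{9092} \approx -2.2328$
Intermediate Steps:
$\frac{C{\left(-14,220 \right)} - 19872}{8967 + T{\left(123,-134 \right)}} = \frac{\left(-209 - 220\right) - 19872}{8967 + 125} = \frac{\left(-209 - 220\right) - 19872}{9092} = \left(-429 - 19872\right) \frac{1}{9092} = \left(-20301\right) \frac{1}{9092} = - \frac{20301}{9092}$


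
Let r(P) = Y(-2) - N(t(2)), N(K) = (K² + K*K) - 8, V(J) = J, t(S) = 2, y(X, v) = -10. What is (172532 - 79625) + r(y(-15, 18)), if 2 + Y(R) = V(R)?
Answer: 92903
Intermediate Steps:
Y(R) = -2 + R
N(K) = -8 + 2*K² (N(K) = (K² + K²) - 8 = 2*K² - 8 = -8 + 2*K²)
r(P) = -4 (r(P) = (-2 - 2) - (-8 + 2*2²) = -4 - (-8 + 2*4) = -4 - (-8 + 8) = -4 - 1*0 = -4 + 0 = -4)
(172532 - 79625) + r(y(-15, 18)) = (172532 - 79625) - 4 = 92907 - 4 = 92903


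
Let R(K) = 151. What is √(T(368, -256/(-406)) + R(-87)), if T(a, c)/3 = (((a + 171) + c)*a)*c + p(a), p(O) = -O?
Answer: √15440750863/203 ≈ 612.12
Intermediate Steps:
T(a, c) = -3*a + 3*a*c*(171 + a + c) (T(a, c) = 3*((((a + 171) + c)*a)*c - a) = 3*((((171 + a) + c)*a)*c - a) = 3*(((171 + a + c)*a)*c - a) = 3*((a*(171 + a + c))*c - a) = 3*(a*c*(171 + a + c) - a) = 3*(-a + a*c*(171 + a + c)) = -3*a + 3*a*c*(171 + a + c))
√(T(368, -256/(-406)) + R(-87)) = √(3*368*(-1 + (-256/(-406))² + 171*(-256/(-406)) + 368*(-256/(-406))) + 151) = √(3*368*(-1 + (-256*(-1/406))² + 171*(-256*(-1/406)) + 368*(-256*(-1/406))) + 151) = √(3*368*(-1 + (128/203)² + 171*(128/203) + 368*(128/203)) + 151) = √(3*368*(-1 + 16384/41209 + 21888/203 + 47104/203) + 151) = √(3*368*(13980551/41209) + 151) = √(15434528304/41209 + 151) = √(15440750863/41209) = √15440750863/203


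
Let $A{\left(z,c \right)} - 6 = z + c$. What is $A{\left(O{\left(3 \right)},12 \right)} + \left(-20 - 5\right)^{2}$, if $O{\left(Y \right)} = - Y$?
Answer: $640$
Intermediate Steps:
$A{\left(z,c \right)} = 6 + c + z$ ($A{\left(z,c \right)} = 6 + \left(z + c\right) = 6 + \left(c + z\right) = 6 + c + z$)
$A{\left(O{\left(3 \right)},12 \right)} + \left(-20 - 5\right)^{2} = \left(6 + 12 - 3\right) + \left(-20 - 5\right)^{2} = \left(6 + 12 - 3\right) + \left(-25\right)^{2} = 15 + 625 = 640$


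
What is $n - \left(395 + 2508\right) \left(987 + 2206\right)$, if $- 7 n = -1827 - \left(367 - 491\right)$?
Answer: $- \frac{64883250}{7} \approx -9.269 \cdot 10^{6}$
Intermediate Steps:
$n = \frac{1703}{7}$ ($n = - \frac{-1827 - \left(367 - 491\right)}{7} = - \frac{-1827 - -124}{7} = - \frac{-1827 + 124}{7} = \left(- \frac{1}{7}\right) \left(-1703\right) = \frac{1703}{7} \approx 243.29$)
$n - \left(395 + 2508\right) \left(987 + 2206\right) = \frac{1703}{7} - \left(395 + 2508\right) \left(987 + 2206\right) = \frac{1703}{7} - 2903 \cdot 3193 = \frac{1703}{7} - 9269279 = - \frac{64883250}{7}$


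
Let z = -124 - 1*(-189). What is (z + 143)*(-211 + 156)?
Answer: -11440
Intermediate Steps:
z = 65 (z = -124 + 189 = 65)
(z + 143)*(-211 + 156) = (65 + 143)*(-211 + 156) = 208*(-55) = -11440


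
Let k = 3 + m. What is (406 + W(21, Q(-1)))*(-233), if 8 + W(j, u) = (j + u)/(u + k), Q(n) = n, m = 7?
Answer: -839266/9 ≈ -93252.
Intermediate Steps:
k = 10 (k = 3 + 7 = 10)
W(j, u) = -8 + (j + u)/(10 + u) (W(j, u) = -8 + (j + u)/(u + 10) = -8 + (j + u)/(10 + u))
(406 + W(21, Q(-1)))*(-233) = (406 + (-80 + 21 - 7*(-1))/(10 - 1))*(-233) = (406 + (-80 + 21 + 7)/9)*(-233) = (406 + (⅑)*(-52))*(-233) = (406 - 52/9)*(-233) = (3602/9)*(-233) = -839266/9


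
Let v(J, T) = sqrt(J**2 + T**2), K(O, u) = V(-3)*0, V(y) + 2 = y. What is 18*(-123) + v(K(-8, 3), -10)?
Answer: -2204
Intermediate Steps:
V(y) = -2 + y
K(O, u) = 0 (K(O, u) = (-2 - 3)*0 = -5*0 = 0)
18*(-123) + v(K(-8, 3), -10) = 18*(-123) + sqrt(0**2 + (-10)**2) = -2214 + sqrt(0 + 100) = -2214 + sqrt(100) = -2214 + 10 = -2204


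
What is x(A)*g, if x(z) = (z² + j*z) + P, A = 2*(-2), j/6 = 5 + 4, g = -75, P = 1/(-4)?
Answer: 60075/4 ≈ 15019.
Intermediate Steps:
P = -¼ ≈ -0.25000
j = 54 (j = 6*(5 + 4) = 6*9 = 54)
A = -4
x(z) = -¼ + z² + 54*z (x(z) = (z² + 54*z) - ¼ = -¼ + z² + 54*z)
x(A)*g = (-¼ + (-4)² + 54*(-4))*(-75) = (-¼ + 16 - 216)*(-75) = -801/4*(-75) = 60075/4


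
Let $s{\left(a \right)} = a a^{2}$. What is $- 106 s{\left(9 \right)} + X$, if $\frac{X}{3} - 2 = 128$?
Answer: $-76884$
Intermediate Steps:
$X = 390$ ($X = 6 + 3 \cdot 128 = 6 + 384 = 390$)
$s{\left(a \right)} = a^{3}$
$- 106 s{\left(9 \right)} + X = - 106 \cdot 9^{3} + 390 = \left(-106\right) 729 + 390 = -77274 + 390 = -76884$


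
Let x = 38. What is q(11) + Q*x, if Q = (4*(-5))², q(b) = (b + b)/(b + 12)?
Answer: 349622/23 ≈ 15201.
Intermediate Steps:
q(b) = 2*b/(12 + b) (q(b) = (2*b)/(12 + b) = 2*b/(12 + b))
Q = 400 (Q = (-20)² = 400)
q(11) + Q*x = 2*11/(12 + 11) + 400*38 = 2*11/23 + 15200 = 2*11*(1/23) + 15200 = 22/23 + 15200 = 349622/23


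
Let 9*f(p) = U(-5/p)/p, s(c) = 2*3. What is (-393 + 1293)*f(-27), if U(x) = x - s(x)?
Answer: 15700/729 ≈ 21.536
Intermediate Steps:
s(c) = 6
U(x) = -6 + x (U(x) = x - 1*6 = x - 6 = -6 + x)
f(p) = (-6 - 5/p)/(9*p) (f(p) = ((-6 - 5/p)/p)/9 = (-6 - 5/p)/(9*p))
(-393 + 1293)*f(-27) = (-393 + 1293)*((⅑)*(-5 - 6*(-27))/(-27)²) = 900*((⅑)*(1/729)*(-5 + 162)) = 900*((⅑)*(1/729)*157) = 900*(157/6561) = 15700/729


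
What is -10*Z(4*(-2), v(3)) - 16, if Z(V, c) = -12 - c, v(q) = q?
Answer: 134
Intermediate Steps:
-10*Z(4*(-2), v(3)) - 16 = -10*(-12 - 1*3) - 16 = -10*(-12 - 3) - 16 = -10*(-15) - 16 = 150 - 16 = 134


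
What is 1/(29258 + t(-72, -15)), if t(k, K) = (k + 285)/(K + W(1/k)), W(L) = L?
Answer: 1081/31612562 ≈ 3.4195e-5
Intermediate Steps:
t(k, K) = (285 + k)/(K + 1/k) (t(k, K) = (k + 285)/(K + 1/k) = (285 + k)/(K + 1/k))
1/(29258 + t(-72, -15)) = 1/(29258 - 72*(285 - 72)/(1 - 15*(-72))) = 1/(29258 - 72*213/(1 + 1080)) = 1/(29258 - 72*213/1081) = 1/(29258 - 72*1/1081*213) = 1/(29258 - 15336/1081) = 1/(31612562/1081) = 1081/31612562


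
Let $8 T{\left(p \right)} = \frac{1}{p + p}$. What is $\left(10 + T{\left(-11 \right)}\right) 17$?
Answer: $\frac{29903}{176} \approx 169.9$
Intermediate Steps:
$T{\left(p \right)} = \frac{1}{16 p}$ ($T{\left(p \right)} = \frac{1}{8 \left(p + p\right)} = \frac{1}{8 \cdot 2 p} = \frac{\frac{1}{2} \frac{1}{p}}{8} = \frac{1}{16 p}$)
$\left(10 + T{\left(-11 \right)}\right) 17 = \left(10 + \frac{1}{16 \left(-11\right)}\right) 17 = \left(10 + \frac{1}{16} \left(- \frac{1}{11}\right)\right) 17 = \left(10 - \frac{1}{176}\right) 17 = \frac{1759}{176} \cdot 17 = \frac{29903}{176}$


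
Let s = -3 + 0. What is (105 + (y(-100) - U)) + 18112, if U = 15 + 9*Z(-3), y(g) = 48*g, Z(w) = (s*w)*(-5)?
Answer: 13807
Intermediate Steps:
s = -3
Z(w) = 15*w (Z(w) = -3*w*(-5) = 15*w)
U = -390 (U = 15 + 9*(15*(-3)) = 15 + 9*(-45) = 15 - 405 = -390)
(105 + (y(-100) - U)) + 18112 = (105 + (48*(-100) - 1*(-390))) + 18112 = (105 + (-4800 + 390)) + 18112 = (105 - 4410) + 18112 = -4305 + 18112 = 13807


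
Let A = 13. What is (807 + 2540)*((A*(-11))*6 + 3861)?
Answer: 10051041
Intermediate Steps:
(807 + 2540)*((A*(-11))*6 + 3861) = (807 + 2540)*((13*(-11))*6 + 3861) = 3347*(-143*6 + 3861) = 3347*(-858 + 3861) = 3347*3003 = 10051041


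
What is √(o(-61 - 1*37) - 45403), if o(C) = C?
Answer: I*√45501 ≈ 213.31*I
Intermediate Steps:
√(o(-61 - 1*37) - 45403) = √((-61 - 1*37) - 45403) = √((-61 - 37) - 45403) = √(-98 - 45403) = √(-45501) = I*√45501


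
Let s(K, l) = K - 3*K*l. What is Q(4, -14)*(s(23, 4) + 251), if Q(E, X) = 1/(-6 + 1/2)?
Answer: 4/11 ≈ 0.36364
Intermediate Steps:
Q(E, X) = -2/11 (Q(E, X) = 1/(-6 + ½) = 1/(-11/2) = -2/11)
s(K, l) = K - 3*K*l
Q(4, -14)*(s(23, 4) + 251) = -2*(23*(1 - 3*4) + 251)/11 = -2*(23*(1 - 12) + 251)/11 = -2*(23*(-11) + 251)/11 = -2*(-253 + 251)/11 = -2/11*(-2) = 4/11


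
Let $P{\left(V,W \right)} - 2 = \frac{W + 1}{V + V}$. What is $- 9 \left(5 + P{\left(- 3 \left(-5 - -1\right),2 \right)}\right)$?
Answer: $- \frac{513}{8} \approx -64.125$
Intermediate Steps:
$P{\left(V,W \right)} = 2 + \frac{1 + W}{2 V}$ ($P{\left(V,W \right)} = 2 + \frac{W + 1}{V + V} = 2 + \frac{1 + W}{2 V}$)
$- 9 \left(5 + P{\left(- 3 \left(-5 - -1\right),2 \right)}\right) = - 9 \left(5 + \frac{1 + 2 + 4 \left(- 3 \left(-5 - -1\right)\right)}{2 \left(- 3 \left(-5 - -1\right)\right)}\right) = - 9 \left(5 + \frac{1 + 2 + 4 \left(- 3 \left(-5 + \left(-3 + 4\right)\right)\right)}{2 \left(- 3 \left(-5 + \left(-3 + 4\right)\right)\right)}\right) = - 9 \left(5 + \frac{1 + 2 + 4 \left(- 3 \left(-5 + 1\right)\right)}{2 \left(- 3 \left(-5 + 1\right)\right)}\right) = - 9 \left(5 + \frac{1 + 2 + 4 \left(\left(-3\right) \left(-4\right)\right)}{2 \left(\left(-3\right) \left(-4\right)\right)}\right) = - 9 \left(5 + \frac{1 + 2 + 4 \cdot 12}{2 \cdot 12}\right) = - 9 \left(5 + \frac{1}{2} \cdot \frac{1}{12} \left(1 + 2 + 48\right)\right) = - 9 \left(5 + \frac{1}{2} \cdot \frac{1}{12} \cdot 51\right) = - 9 \left(5 + \frac{17}{8}\right) = \left(-9\right) \frac{57}{8} = - \frac{513}{8}$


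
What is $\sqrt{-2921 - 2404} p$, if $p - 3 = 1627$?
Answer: $8150 i \sqrt{213} \approx 1.1895 \cdot 10^{5} i$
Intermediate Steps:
$p = 1630$ ($p = 3 + 1627 = 1630$)
$\sqrt{-2921 - 2404} p = \sqrt{-2921 - 2404} \cdot 1630 = \sqrt{-5325} \cdot 1630 = 5 i \sqrt{213} \cdot 1630 = 8150 i \sqrt{213}$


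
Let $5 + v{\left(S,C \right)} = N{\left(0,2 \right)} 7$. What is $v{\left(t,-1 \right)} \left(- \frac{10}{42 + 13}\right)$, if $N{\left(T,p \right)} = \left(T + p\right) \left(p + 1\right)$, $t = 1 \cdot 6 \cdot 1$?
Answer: $- \frac{74}{11} \approx -6.7273$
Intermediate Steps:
$t = 6$ ($t = 6 \cdot 1 = 6$)
$N{\left(T,p \right)} = \left(1 + p\right) \left(T + p\right)$ ($N{\left(T,p \right)} = \left(T + p\right) \left(1 + p\right) = \left(1 + p\right) \left(T + p\right)$)
$v{\left(S,C \right)} = 37$ ($v{\left(S,C \right)} = -5 + \left(0 + 2 + 2^{2} + 0 \cdot 2\right) 7 = -5 + \left(0 + 2 + 4 + 0\right) 7 = -5 + 6 \cdot 7 = -5 + 42 = 37$)
$v{\left(t,-1 \right)} \left(- \frac{10}{42 + 13}\right) = 37 \left(- \frac{10}{42 + 13}\right) = 37 \left(- \frac{10}{55}\right) = 37 \left(\left(-10\right) \frac{1}{55}\right) = 37 \left(- \frac{2}{11}\right) = - \frac{74}{11}$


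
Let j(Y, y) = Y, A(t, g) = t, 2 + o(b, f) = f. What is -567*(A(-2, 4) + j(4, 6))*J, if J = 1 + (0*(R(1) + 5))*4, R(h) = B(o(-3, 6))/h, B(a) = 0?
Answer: -1134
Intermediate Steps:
o(b, f) = -2 + f
R(h) = 0 (R(h) = 0/h = 0)
J = 1 (J = 1 + (0*(0 + 5))*4 = 1 + (0*5)*4 = 1 + 0*4 = 1 + 0 = 1)
-567*(A(-2, 4) + j(4, 6))*J = -567*(-2 + 4) = -1134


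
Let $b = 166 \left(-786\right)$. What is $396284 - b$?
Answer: $526760$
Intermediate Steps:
$b = -130476$
$396284 - b = 396284 - -130476 = 396284 + 130476 = 526760$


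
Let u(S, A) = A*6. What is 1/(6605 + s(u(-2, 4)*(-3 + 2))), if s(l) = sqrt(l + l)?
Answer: 6605/43626073 - 4*I*sqrt(3)/43626073 ≈ 0.0001514 - 1.5881e-7*I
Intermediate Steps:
u(S, A) = 6*A
s(l) = sqrt(2)*sqrt(l) (s(l) = sqrt(2*l) = sqrt(2)*sqrt(l))
1/(6605 + s(u(-2, 4)*(-3 + 2))) = 1/(6605 + sqrt(2)*sqrt((6*4)*(-3 + 2))) = 1/(6605 + sqrt(2)*sqrt(24*(-1))) = 1/(6605 + sqrt(2)*sqrt(-24)) = 1/(6605 + sqrt(2)*(2*I*sqrt(6))) = 1/(6605 + 4*I*sqrt(3))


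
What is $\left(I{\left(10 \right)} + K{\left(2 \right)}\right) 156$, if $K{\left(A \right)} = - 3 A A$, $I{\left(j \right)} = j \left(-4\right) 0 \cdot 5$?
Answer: $-1872$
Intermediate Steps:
$I{\left(j \right)} = 0$ ($I{\left(j \right)} = - 4 j 0 \cdot 5 = 0 \cdot 5 = 0$)
$K{\left(A \right)} = - 3 A^{2}$
$\left(I{\left(10 \right)} + K{\left(2 \right)}\right) 156 = \left(0 - 3 \cdot 2^{2}\right) 156 = \left(0 - 12\right) 156 = \left(-12\right) 156 = -1872$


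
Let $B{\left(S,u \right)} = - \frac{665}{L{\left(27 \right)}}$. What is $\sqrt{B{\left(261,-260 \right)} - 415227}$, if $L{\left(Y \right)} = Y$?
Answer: $\frac{i \sqrt{33635382}}{9} \approx 644.4 i$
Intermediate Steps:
$B{\left(S,u \right)} = - \frac{665}{27}$
$\sqrt{B{\left(261,-260 \right)} - 415227} = \sqrt{- \frac{665}{27} - 415227} = \sqrt{- \frac{11211794}{27}} = \frac{i \sqrt{33635382}}{9}$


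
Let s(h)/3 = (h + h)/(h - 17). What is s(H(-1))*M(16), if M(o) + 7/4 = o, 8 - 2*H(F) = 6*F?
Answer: -1197/20 ≈ -59.850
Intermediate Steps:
H(F) = 4 - 3*F
s(h) = 6*h/(-17 + h) (s(h) = 3*((h + h)/(h - 17)) = 3*((2*h)/(-17 + h)) = 3*(2*h/(-17 + h)) = 6*h/(-17 + h))
M(o) = -7/4 + o
s(H(-1))*M(16) = (6*(4 - 3*(-1))/(-17 + (4 - 3*(-1))))*(-7/4 + 16) = (6*(4 + 3)/(-17 + (4 + 3)))*(57/4) = (6*7/(-17 + 7))*(57/4) = (6*7/(-10))*(57/4) = (6*7*(-⅒))*(57/4) = -21/5*57/4 = -1197/20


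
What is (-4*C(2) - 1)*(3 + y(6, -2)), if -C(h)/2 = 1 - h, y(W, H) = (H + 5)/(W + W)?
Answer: -117/4 ≈ -29.250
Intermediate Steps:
y(W, H) = (5 + H)/(2*W) (y(W, H) = (5 + H)/((2*W)) = (5 + H)*(1/(2*W)) = (5 + H)/(2*W))
C(h) = -2 + 2*h (C(h) = -2*(1 - h) = -2 + 2*h)
(-4*C(2) - 1)*(3 + y(6, -2)) = (-4*(-2 + 2*2) - 1)*(3 + (½)*(5 - 2)/6) = (-4*(-2 + 4) - 1)*(3 + (½)*(⅙)*3) = (-4*2 - 1)*(3 + ¼) = (-8 - 1)*(13/4) = -9*13/4 = -117/4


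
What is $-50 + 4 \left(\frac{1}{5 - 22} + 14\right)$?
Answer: $\frac{98}{17} \approx 5.7647$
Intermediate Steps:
$-50 + 4 \left(\frac{1}{5 - 22} + 14\right) = -50 + 4 \left(\frac{1}{-17} + 14\right) = -50 + 4 \left(- \frac{1}{17} + 14\right) = -50 + 4 \cdot \frac{237}{17} = -50 + \frac{948}{17} = \frac{98}{17}$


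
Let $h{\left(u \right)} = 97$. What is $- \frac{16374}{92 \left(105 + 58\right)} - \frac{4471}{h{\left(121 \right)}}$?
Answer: $- \frac{34317697}{727306} \approx -47.185$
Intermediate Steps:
$- \frac{16374}{92 \left(105 + 58\right)} - \frac{4471}{h{\left(121 \right)}} = - \frac{16374}{92 \left(105 + 58\right)} - \frac{4471}{97} = - \frac{16374}{92 \cdot 163} - \frac{4471}{97} = - \frac{16374}{14996} - \frac{4471}{97} = \left(-16374\right) \frac{1}{14996} - \frac{4471}{97} = - \frac{8187}{7498} - \frac{4471}{97} = - \frac{34317697}{727306}$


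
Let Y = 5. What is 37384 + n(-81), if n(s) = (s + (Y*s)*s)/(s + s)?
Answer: 37182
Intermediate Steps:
n(s) = (s + 5*s²)/(2*s) (n(s) = (s + (5*s)*s)/(s + s) = (s + 5*s²)/((2*s)) = (s + 5*s²)*(1/(2*s)) = (s + 5*s²)/(2*s))
37384 + n(-81) = 37384 + (½ + (5/2)*(-81)) = 37384 + (½ - 405/2) = 37384 - 202 = 37182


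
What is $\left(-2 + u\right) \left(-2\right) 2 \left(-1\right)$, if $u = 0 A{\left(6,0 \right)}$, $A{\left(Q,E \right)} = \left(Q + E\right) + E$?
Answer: $-8$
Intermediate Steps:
$A{\left(Q,E \right)} = Q + 2 E$ ($A{\left(Q,E \right)} = \left(E + Q\right) + E = Q + 2 E$)
$u = 0$ ($u = 0 \left(6 + 2 \cdot 0\right) = 0 \left(6 + 0\right) = 0 \cdot 6 = 0$)
$\left(-2 + u\right) \left(-2\right) 2 \left(-1\right) = \left(-2 + 0\right) \left(-2\right) 2 \left(-1\right) = \left(-2\right) \left(-2\right) \left(-2\right) = 4 \left(-2\right) = -8$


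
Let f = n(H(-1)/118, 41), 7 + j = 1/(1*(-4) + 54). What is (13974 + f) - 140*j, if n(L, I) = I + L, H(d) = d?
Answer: 8845393/590 ≈ 14992.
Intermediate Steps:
j = -349/50 (j = -7 + 1/(1*(-4) + 54) = -7 + 1/(-4 + 54) = -7 + 1/50 = -349/50 ≈ -6.9800)
f = 4837/118 (f = 41 - 1/118 = 4837/118 ≈ 40.992)
(13974 + f) - 140*j = (13974 + 4837/118) - 140*(-349/50) = 1653769/118 + 4886/5 = 8845393/590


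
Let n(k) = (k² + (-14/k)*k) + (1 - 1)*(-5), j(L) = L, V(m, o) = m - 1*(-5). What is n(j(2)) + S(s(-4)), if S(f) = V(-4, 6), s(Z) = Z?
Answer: -9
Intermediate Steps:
V(m, o) = 5 + m (V(m, o) = m + 5 = 5 + m)
S(f) = 1 (S(f) = 5 - 4 = 1)
n(k) = -14 + k² (n(k) = (k² - 14) + 0*(-5) = (-14 + k²) + 0 = -14 + k²)
n(j(2)) + S(s(-4)) = (-14 + 2²) + 1 = (-14 + 4) + 1 = -10 + 1 = -9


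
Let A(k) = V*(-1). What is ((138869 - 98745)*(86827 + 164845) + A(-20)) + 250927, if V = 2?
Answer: 10098338253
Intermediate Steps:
A(k) = -2 (A(k) = 2*(-1) = -2)
((138869 - 98745)*(86827 + 164845) + A(-20)) + 250927 = ((138869 - 98745)*(86827 + 164845) - 2) + 250927 = (40124*251672 - 2) + 250927 = (10098087328 - 2) + 250927 = 10098087326 + 250927 = 10098338253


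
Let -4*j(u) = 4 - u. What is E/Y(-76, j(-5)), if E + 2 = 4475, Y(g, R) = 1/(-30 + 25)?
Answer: -22365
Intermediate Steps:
j(u) = -1 + u/4 (j(u) = -(4 - u)/4 = -1 + u/4)
Y(g, R) = -⅕ (Y(g, R) = 1/(-5) = -⅕)
E = 4473 (E = -2 + 4475 = 4473)
E/Y(-76, j(-5)) = 4473/(-⅕) = 4473*(-5) = -22365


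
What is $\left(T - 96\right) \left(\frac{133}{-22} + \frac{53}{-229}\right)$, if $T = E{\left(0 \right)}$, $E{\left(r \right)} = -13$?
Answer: $\frac{3446907}{5038} \approx 684.18$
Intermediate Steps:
$T = -13$
$\left(T - 96\right) \left(\frac{133}{-22} + \frac{53}{-229}\right) = \left(-13 - 96\right) \left(\frac{133}{-22} + \frac{53}{-229}\right) = - 109 \left(133 \left(- \frac{1}{22}\right) + 53 \left(- \frac{1}{229}\right)\right) = - 109 \left(- \frac{133}{22} - \frac{53}{229}\right) = \left(-109\right) \left(- \frac{31623}{5038}\right) = \frac{3446907}{5038}$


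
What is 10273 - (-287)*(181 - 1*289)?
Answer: -20723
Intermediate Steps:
10273 - (-287)*(181 - 1*289) = 10273 - (-287)*(181 - 289) = 10273 - (-287)*(-108) = 10273 - 1*30996 = 10273 - 30996 = -20723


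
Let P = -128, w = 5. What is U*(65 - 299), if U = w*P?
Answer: 149760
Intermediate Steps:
U = -640 (U = 5*(-128) = -640)
U*(65 - 299) = -640*(65 - 299) = -640*(-234) = 149760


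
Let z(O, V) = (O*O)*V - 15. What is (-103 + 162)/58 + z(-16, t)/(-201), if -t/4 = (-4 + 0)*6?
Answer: -470893/3886 ≈ -121.18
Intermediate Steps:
t = 96 (t = -4*(-4 + 0)*6 = -(-16)*6 = -4*(-24) = 96)
z(O, V) = -15 + V*O² (z(O, V) = O²*V - 15 = V*O² - 15 = -15 + V*O²)
(-103 + 162)/58 + z(-16, t)/(-201) = (-103 + 162)/58 + (-15 + 96*(-16)²)/(-201) = 59*(1/58) + (-15 + 96*256)*(-1/201) = 59/58 + (-15 + 24576)*(-1/201) = 59/58 + 24561*(-1/201) = 59/58 - 8187/67 = -470893/3886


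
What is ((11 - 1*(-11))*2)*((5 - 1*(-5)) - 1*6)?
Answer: 176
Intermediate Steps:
((11 - 1*(-11))*2)*((5 - 1*(-5)) - 1*6) = ((11 + 11)*2)*((5 + 5) - 6) = (22*2)*(10 - 6) = 44*4 = 176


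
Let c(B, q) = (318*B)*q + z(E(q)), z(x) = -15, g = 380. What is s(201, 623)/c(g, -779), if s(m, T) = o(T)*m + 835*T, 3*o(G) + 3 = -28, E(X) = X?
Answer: -518128/94134375 ≈ -0.0055041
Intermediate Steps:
o(G) = -31/3 (o(G) = -1 + (⅓)*(-28) = -1 - 28/3 = -31/3)
c(B, q) = -15 + 318*B*q (c(B, q) = (318*B)*q - 15 = 318*B*q - 15 = -15 + 318*B*q)
s(m, T) = 835*T - 31*m/3 (s(m, T) = -31*m/3 + 835*T = 835*T - 31*m/3)
s(201, 623)/c(g, -779) = (835*623 - 31/3*201)/(-15 + 318*380*(-779)) = (520205 - 2077)/(-15 - 94134360) = 518128/(-94134375) = 518128*(-1/94134375) = -518128/94134375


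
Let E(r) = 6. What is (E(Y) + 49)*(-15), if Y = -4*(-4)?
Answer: -825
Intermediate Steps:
Y = 16
(E(Y) + 49)*(-15) = (6 + 49)*(-15) = 55*(-15) = -825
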